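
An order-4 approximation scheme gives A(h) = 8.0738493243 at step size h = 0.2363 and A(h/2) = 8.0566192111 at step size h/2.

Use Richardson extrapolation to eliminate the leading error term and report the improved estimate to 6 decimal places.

The method has order 4: 2^4 = 16.
16·8.0566192111 = 128.9059073776; 128.9059073776 − 8.0738493243 = 120.8320580533
Extrapolated: 120.8320580533 / 15 = 8.0554705369
Shift from A(h/2): −0.0011486742.

8.055471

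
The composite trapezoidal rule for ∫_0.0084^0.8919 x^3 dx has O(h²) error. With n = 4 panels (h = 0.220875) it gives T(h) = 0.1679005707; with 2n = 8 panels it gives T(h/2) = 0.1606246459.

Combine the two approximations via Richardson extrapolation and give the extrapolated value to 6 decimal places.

Error is O(h^2); halving h shrinks it by 2^2 = 4.
Numerator 4×A(h/2) − A(h) = 4×0.1606246459 − 0.1679005707 = 0.4745980129
0.4745980129 ÷ 3 = 0.1581993376
Gap between inputs: 7.276e-03; correction applied: −0.0024253083.

0.158199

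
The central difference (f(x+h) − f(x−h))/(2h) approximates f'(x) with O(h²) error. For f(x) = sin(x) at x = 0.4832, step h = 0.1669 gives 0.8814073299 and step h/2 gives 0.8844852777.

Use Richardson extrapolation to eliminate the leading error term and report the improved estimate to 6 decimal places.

r = 2, so 2^r = 4.
2^2·A(h/2) = 3.5379411108; minus A(h) gives 2.6565337809.
Denominator 4 − 1 = 3.
Result: 0.8855112603

0.885511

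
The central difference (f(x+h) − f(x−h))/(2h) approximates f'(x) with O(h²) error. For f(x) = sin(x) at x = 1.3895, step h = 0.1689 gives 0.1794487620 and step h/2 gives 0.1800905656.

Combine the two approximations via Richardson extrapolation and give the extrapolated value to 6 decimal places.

0.180305

Order 2 gives 2^r = 4 and 2^r − 1 = 3.
Numerator 4*A(h/2) − A(h) = 4*0.1800905656 − 0.1794487620 = 0.5409135004
Denominator 4 − 1 = 3.
So the Richardson estimate is 0.1803045001.
Shift from A(h/2): +0.0002139345.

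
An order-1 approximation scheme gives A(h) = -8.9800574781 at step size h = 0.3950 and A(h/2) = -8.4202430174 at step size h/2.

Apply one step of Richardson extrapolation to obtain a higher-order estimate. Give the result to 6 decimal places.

-7.860429

Leading term ∝ h^1; use weight 2 = 2^1.
2*(-8.4202430174) − (-8.9800574781) = -7.8604285567
Denominator 2 − 1 = 1.
So the Richardson estimate is -7.8604285567.
Correction |R − A(h/2)| = 5.598e-01; gap |A(h/2) − A(h)| = 5.598e-01.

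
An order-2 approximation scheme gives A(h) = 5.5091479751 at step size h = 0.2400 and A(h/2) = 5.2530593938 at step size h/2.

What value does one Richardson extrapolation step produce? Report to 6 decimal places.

Method order is 2; weight 2^2 = 4.
4 × 5.2530593938 = 21.0122375752; 21.0122375752 − 5.5091479751 = 15.5030896001
Denominator 4 − 1 = 3.
Extrapolated: 15.5030896001 / 3 = 5.1676965334
Shift from A(h/2): −0.0853628604.

5.167697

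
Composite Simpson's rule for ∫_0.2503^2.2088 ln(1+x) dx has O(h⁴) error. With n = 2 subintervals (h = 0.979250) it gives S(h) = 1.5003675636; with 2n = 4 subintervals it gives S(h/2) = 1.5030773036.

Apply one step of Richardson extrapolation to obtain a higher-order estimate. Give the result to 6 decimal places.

Order 4 gives 2^r = 16 and 2^r − 1 = 15.
Numerator 16 × A(h/2) − A(h) = 16 × 1.5030773036 − 1.5003675636 = 22.5488692940
Extrapolated: 22.5488692940 / 15 = 1.5032579529
Correction |R − A(h/2)| = 1.806e-04; gap |A(h/2) − A(h)| = 2.710e-03.

1.503258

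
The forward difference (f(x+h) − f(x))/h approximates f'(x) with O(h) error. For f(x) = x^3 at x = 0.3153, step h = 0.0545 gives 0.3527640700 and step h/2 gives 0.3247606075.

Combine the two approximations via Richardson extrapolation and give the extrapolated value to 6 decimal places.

Leading term ∝ h^1; use weight 2 = 2^1.
Difference of the inputs: 0.3247606075 − 0.3527640700 = -0.0280034625
Correction (A(h/2) − A(h))/(2 − 1) = (-0.0280034625)/1 = -0.0280034625
R = 0.3247606075 − 0.0280034625 = 0.2967571450

0.296757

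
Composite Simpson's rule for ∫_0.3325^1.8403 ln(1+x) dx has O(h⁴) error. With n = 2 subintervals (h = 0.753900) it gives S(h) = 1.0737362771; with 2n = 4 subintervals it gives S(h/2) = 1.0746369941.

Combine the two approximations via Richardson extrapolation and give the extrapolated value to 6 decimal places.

r = 4, so 2^r = 16.
Numerator 16*A(h/2) − A(h) = 16*1.0746369941 − 1.0737362771 = 16.1204556285
Denominator 16 − 1 = 15.
Extrapolated: 16.1204556285 / 15 = 1.0746970419

1.074697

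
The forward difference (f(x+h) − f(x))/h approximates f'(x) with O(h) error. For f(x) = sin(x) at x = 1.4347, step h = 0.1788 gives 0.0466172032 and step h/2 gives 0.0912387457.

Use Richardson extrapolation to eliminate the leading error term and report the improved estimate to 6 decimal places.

r = 1, so 2^r = 2.
Weighted: 0.1824774914 − 0.0466172032 = 0.1358602882
Extrapolated: 0.1358602882 / 1 = 0.1358602882
Shift from A(h/2): +0.0446215425.

0.135860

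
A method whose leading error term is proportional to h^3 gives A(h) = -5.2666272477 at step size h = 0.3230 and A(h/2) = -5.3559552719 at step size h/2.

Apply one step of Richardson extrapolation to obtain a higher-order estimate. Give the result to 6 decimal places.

-5.368716

The method has order 3: 2^3 = 8.
A(h/2) − A(h) = -5.3559552719 − (-5.2666272477) = -0.0893280242
Divide by 2^3 − 1 = 7: (-0.0893280242)/7 = -0.0127611463
R = A(h/2) + (A(h/2) − A(h))/7 = -5.3559552719 − 0.0127611463 = -5.3687164182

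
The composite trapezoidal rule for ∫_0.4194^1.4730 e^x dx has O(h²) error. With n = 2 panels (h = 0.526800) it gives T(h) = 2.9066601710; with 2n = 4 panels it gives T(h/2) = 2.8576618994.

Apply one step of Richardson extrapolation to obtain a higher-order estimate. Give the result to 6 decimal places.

Method order is 2; weight 2^2 = 4.
Weighted: 11.4306475976 − 2.9066601710 = 8.5239874266
Extrapolated: 8.5239874266 / 3 = 2.8413291422

2.841329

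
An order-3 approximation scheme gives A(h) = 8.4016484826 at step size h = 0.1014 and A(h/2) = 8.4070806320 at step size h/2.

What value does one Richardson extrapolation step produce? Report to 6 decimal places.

8.407857

The method has order 3: 2^3 = 8.
A(h/2) − A(h) = 8.4070806320 − 8.4016484826 = 0.0054321494
Divide by 2^3 − 1 = 7: 0.0054321494/7 = 0.0007760213
R = A(h/2) + (A(h/2) − A(h))/7 = 8.4070806320 + 0.0007760213 = 8.4078566533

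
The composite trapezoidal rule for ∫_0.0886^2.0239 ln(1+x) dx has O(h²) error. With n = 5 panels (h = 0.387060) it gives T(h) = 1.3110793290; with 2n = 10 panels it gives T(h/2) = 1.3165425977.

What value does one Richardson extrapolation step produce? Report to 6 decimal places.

1.318364

r = 2, so 2^r = 4.
Top: 4(1.3165425977) − (1.3110793290) = 3.9550910618
R = 3.9550910618/3 = 1.3183636873
Shift from A(h/2): +0.0018210896.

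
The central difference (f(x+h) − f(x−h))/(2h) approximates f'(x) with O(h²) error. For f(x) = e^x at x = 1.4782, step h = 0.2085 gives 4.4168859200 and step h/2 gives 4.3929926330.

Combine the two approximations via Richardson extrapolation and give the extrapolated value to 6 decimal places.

The method has order 2: 2^2 = 4.
2^2 × A(h/2) = 17.5719705320; minus A(h) gives 13.1550846120.
Denominator 4 − 1 = 3.
So the Richardson estimate is 4.3850282040.

4.385028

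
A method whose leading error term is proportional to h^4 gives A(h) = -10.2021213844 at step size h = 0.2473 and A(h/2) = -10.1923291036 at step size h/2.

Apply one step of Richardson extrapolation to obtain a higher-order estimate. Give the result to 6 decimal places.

r = 4, so 2^r = 16.
16×(-10.1923291036) − (-10.2021213844) = -152.8751442732
R = (-152.8751442732)/15 = -10.1916762849
Shift from A(h/2): +0.0006528187.

-10.191676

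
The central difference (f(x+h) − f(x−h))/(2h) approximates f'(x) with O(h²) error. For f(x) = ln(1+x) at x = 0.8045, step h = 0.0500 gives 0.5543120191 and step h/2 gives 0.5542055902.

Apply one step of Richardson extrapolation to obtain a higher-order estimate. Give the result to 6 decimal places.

The method has order 2: 2^2 = 4.
Top: 4(0.5542055902) − (0.5543120191) = 1.6625103417
Divide by 2^2 − 1 = 3.
R = 1.6625103417/3 = 0.5541701139

0.554170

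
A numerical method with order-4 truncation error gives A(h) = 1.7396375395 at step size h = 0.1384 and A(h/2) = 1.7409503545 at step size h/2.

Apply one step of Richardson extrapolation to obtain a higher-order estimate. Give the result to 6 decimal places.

1.741038

Method order is 4; weight 2^4 = 16.
16·1.7409503545 = 27.8552056720; subtract 1.7396375395 → 26.1155681325
(16·1.7409503545 − 1.7396375395)/(16 − 1) = 1.7410378755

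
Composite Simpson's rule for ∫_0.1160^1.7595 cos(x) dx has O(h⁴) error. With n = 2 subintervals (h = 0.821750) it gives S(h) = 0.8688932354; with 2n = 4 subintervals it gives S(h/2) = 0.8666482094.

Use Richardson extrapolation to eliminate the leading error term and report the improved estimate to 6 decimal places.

0.866499

The method has order 4: 2^4 = 16.
2^4*A(h/2) = 13.8663713504; minus A(h) gives 12.9974781150.
Divide by 2^4 − 1 = 15.
(16*0.8666482094 − 0.8688932354)/(16 − 1) = 0.8664985410
Shift from A(h/2): −0.0001496684.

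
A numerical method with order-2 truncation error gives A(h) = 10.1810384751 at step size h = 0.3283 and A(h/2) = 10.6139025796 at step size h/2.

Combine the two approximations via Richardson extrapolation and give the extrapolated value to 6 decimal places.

10.758191

r = 2, so 2^r = 4.
4×10.6139025796 = 42.4556103184; subtract 10.1810384751 → 32.2745718433
Divide by 2^2 − 1 = 3.
32.2745718433 ÷ 3 = 10.7581906144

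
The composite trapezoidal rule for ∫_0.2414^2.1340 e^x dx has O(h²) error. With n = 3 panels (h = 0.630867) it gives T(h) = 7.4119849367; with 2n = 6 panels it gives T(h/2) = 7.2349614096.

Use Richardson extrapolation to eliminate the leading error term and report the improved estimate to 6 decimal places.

7.175954

r = 2: numerator weight 4, denominator 3.
Top: 4(7.2349614096) − (7.4119849367) = 21.5278607017
(4*7.2349614096 − 7.4119849367)/(4 − 1) = 7.1759535672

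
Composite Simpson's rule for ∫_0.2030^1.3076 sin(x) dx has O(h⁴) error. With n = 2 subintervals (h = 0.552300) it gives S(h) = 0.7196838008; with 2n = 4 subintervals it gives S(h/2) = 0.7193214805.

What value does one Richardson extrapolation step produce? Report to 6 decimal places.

With r = 4 the leading error scales as h^4, so the weight is 2^4 = 16.
2^4 × A(h/2) = 11.5091436880; minus A(h) gives 10.7894598872.
Extrapolated: 10.7894598872 / 15 = 0.7192973258

0.719297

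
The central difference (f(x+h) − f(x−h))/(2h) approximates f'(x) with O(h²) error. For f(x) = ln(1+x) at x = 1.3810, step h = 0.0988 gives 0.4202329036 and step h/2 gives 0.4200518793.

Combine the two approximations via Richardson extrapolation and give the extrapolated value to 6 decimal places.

r = 2, so 2^r = 4.
4·0.4200518793 = 1.6802075172; subtract 0.4202329036 → 1.2599746136
Divide by 2^2 − 1 = 3.
So the Richardson estimate is 0.4199915379.

0.419992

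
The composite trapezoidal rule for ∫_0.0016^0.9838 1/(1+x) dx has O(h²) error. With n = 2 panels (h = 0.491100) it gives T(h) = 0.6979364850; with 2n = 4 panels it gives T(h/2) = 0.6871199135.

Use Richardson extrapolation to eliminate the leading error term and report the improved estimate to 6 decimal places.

With r = 2 the leading error scales as h^2, so the weight is 2^2 = 4.
Top: 4(0.6871199135) − (0.6979364850) = 2.0505431690
2.0505431690 ÷ 3 = 0.6835143897
Shift from A(h/2): −0.0036055238.

0.683514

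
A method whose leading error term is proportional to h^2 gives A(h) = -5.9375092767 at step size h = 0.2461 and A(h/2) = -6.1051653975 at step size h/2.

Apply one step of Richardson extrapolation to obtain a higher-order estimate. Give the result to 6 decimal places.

Error is O(h^2); halving h shrinks it by 2^2 = 4.
4·(-6.1051653975) = -24.4206615900; (-24.4206615900) − (-5.9375092767) = -18.4831523133
Extrapolated: (-18.4831523133) / 3 = -6.1610507711

-6.161051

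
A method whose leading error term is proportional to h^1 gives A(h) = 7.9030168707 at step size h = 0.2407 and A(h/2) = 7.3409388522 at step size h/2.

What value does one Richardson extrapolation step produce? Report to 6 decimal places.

6.778861

Error is O(h^1); halving h shrinks it by 2^1 = 2.
Weighted: 14.6818777044 − 7.9030168707 = 6.7788608337
Denominator 2 − 1 = 1.
6.7788608337 ÷ 1 = 6.7788608337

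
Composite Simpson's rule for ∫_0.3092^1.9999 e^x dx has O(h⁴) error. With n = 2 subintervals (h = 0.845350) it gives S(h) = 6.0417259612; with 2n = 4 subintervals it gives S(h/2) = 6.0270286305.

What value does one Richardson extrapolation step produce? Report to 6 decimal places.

Order 4 gives 2^r = 16 and 2^r − 1 = 15.
Top: 16(6.0270286305) − (6.0417259612) = 90.3907321268
(16·6.0270286305 − 6.0417259612)/(16 − 1) = 6.0260488085
Gap between inputs: 1.470e-02; correction applied: −0.0009798220.

6.026049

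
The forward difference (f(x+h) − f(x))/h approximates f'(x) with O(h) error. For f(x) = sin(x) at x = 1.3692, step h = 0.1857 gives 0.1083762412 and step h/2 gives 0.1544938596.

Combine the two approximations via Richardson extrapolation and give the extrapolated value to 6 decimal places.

0.200611

r = 1: numerator weight 2, denominator 1.
2*0.1544938596 = 0.3089877192; subtract 0.1083762412 → 0.2006114780
Divide by 2^1 − 1 = 1.
Result: 0.2006114780
Shift from A(h/2): +0.0461176184.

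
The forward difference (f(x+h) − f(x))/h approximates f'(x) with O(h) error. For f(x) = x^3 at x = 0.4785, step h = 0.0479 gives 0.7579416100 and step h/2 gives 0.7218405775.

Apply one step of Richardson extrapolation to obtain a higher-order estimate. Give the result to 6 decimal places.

0.685740

r = 1, so 2^r = 2.
2×0.7218405775 − 0.7579416100 = 0.6857395450
Divide by 2^1 − 1 = 1.
Extrapolated: 0.6857395450 / 1 = 0.6857395450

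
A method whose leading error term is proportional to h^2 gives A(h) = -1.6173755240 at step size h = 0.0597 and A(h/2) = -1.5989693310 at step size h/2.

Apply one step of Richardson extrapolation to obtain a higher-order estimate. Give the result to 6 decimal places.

-1.592834

r = 2: numerator weight 4, denominator 3.
2^2×A(h/2) = -6.3958773240; minus A(h) gives -4.7785018000.
(4×(-1.5989693310) − (-1.6173755240))/(4 − 1) = -1.5928339333
Shift from A(h/2): +0.0061353977.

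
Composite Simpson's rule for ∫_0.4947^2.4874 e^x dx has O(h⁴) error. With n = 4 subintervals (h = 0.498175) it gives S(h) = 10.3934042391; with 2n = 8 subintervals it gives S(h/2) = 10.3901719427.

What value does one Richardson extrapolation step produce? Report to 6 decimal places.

Order 4 gives 2^r = 16 and 2^r − 1 = 15.
Weighted: 166.2427510832 − 10.3934042391 = 155.8493468441
Extrapolated: 155.8493468441 / 15 = 10.3899564563

10.389956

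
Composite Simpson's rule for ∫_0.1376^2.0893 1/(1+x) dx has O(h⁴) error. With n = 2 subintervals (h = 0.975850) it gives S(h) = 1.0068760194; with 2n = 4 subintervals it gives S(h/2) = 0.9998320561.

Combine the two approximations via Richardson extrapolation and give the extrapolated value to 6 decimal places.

0.999362

Method order is 4; weight 2^4 = 16.
Weighted: 15.9973128976 − 1.0068760194 = 14.9904368782
R = 14.9904368782/15 = 0.9993624585
Shift from A(h/2): −0.0004695976.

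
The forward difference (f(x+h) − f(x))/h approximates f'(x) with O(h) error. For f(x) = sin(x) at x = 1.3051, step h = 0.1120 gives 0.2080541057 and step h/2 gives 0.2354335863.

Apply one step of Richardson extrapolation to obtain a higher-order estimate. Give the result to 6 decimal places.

The method has order 1: 2^1 = 2.
2×0.2354335863 = 0.4708671726; subtract 0.2080541057 → 0.2628130669
R = 0.2628130669/1 = 0.2628130669

0.262813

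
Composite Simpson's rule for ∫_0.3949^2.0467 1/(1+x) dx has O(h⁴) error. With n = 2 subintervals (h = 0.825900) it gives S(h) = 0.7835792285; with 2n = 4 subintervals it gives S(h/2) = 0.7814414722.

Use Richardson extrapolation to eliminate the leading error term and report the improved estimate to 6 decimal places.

0.781299

The method has order 4: 2^4 = 16.
Weighted: 12.5030635552 − 0.7835792285 = 11.7194843267
11.7194843267 ÷ 15 = 0.7812989551
Shift from A(h/2): −0.0001425171.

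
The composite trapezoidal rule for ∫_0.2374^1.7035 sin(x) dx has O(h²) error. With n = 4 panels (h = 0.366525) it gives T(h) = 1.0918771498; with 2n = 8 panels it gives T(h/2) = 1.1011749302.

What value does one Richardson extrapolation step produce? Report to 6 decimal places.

Order 2 gives 2^r = 4 and 2^r − 1 = 3.
Top: 4(1.1011749302) − (1.0918771498) = 3.3128225710
Divide by 2^2 − 1 = 3.
(4·1.1011749302 − 1.0918771498)/(4 − 1) = 1.1042741903

1.104274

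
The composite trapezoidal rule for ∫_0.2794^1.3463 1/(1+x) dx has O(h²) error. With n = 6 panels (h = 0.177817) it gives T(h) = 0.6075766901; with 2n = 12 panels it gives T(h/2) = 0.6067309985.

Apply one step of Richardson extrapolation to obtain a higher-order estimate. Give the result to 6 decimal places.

0.606449

Method order is 2; weight 2^2 = 4.
Weighted: 2.4269239940 − 0.6075766901 = 1.8193473039
Denominator 4 − 1 = 3.
So the Richardson estimate is 0.6064491013.
Gap between inputs: 8.457e-04; correction applied: −0.0002818972.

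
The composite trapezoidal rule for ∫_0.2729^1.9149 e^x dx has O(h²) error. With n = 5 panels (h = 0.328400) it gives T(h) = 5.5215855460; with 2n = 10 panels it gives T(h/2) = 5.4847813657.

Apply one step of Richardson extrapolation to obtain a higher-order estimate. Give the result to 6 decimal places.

r = 2: numerator weight 4, denominator 3.
Difference of the inputs: 5.4847813657 − 5.5215855460 = -0.0368041803
Divide by 2^2 − 1 = 3: (-0.0368041803)/3 = -0.0122680601
R = A(h/2) + (A(h/2) − A(h))/3 = 5.4847813657 − 0.0122680601 = 5.4725133056
Correction |R − A(h/2)| = 1.227e-02; gap |A(h/2) − A(h)| = 3.680e-02.

5.472513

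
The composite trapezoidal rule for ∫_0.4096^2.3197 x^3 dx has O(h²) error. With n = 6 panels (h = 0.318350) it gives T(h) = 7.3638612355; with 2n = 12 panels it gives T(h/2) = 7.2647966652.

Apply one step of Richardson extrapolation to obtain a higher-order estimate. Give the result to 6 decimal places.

7.231775

r = 2, so 2^r = 4.
Weighted: 29.0591866608 − 7.3638612355 = 21.6953254253
Divide by 2^2 − 1 = 3.
R = 21.6953254253/3 = 7.2317751418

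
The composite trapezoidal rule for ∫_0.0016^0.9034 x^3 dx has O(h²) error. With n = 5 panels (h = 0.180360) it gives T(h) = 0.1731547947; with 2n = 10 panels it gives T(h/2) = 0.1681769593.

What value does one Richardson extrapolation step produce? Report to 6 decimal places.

0.166518

Order 2 gives 2^r = 4 and 2^r − 1 = 3.
A(h/2) − A(h) = 0.1681769593 − 0.1731547947 = -0.0049778354
Divide by 2^2 − 1 = 3: (-0.0049778354)/3 = -0.0016592785
R = A(h/2) + (A(h/2) − A(h))/3 = 0.1681769593 − 0.0016592785 = 0.1665176808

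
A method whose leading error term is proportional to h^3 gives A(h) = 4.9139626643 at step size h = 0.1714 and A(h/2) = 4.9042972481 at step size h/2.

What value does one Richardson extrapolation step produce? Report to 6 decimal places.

4.902916

Method order is 3; weight 2^3 = 8.
Numerator 8×A(h/2) − A(h) = 8×4.9042972481 − 4.9139626643 = 34.3204153205
R = 34.3204153205/7 = 4.9029164744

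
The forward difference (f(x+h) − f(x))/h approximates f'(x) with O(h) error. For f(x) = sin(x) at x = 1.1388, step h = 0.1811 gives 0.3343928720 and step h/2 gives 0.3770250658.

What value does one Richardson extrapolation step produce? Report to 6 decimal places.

0.419657

Leading term ∝ h^1; use weight 2 = 2^1.
Top: 2(0.3770250658) − (0.3343928720) = 0.4196572596
R = 0.4196572596/1 = 0.4196572596
Shift from A(h/2): +0.0426321938.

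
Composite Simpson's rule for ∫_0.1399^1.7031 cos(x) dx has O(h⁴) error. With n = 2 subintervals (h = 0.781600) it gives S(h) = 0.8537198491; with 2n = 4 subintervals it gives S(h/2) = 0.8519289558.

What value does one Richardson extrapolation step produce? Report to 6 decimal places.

Leading term ∝ h^4; use weight 16 = 2^4.
16 × 0.8519289558 = 13.6308632928; 13.6308632928 − 0.8537198491 = 12.7771434437
Extrapolated: 12.7771434437 / 15 = 0.8518095629
Correction |R − A(h/2)| = 1.194e-04; gap |A(h/2) − A(h)| = 1.791e-03.

0.851810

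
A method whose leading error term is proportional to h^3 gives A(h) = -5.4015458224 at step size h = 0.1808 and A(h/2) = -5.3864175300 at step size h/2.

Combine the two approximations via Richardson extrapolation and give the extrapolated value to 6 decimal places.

Leading term ∝ h^3; use weight 8 = 2^3.
8·(-5.3864175300) = -43.0913402400; (-43.0913402400) − (-5.4015458224) = -37.6897944176
(-37.6897944176) ÷ 7 = -5.3842563454
Correction |R − A(h/2)| = 2.161e-03; gap |A(h/2) − A(h)| = 1.513e-02.

-5.384256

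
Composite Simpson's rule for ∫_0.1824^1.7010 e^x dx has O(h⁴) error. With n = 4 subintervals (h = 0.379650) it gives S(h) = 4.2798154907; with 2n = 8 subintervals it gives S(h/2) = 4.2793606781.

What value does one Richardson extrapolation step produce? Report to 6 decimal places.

4.279330

r = 4, so 2^r = 16.
16×4.2793606781 = 68.4697708496; 68.4697708496 − 4.2798154907 = 64.1899553589
Denominator 16 − 1 = 15.
So the Richardson estimate is 4.2793303573.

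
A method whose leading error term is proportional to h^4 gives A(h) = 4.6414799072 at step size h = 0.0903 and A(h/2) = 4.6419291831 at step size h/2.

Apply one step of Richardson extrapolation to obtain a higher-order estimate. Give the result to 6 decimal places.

With r = 4 the leading error scales as h^4, so the weight is 2^4 = 16.
Weighted: 74.2708669296 − 4.6414799072 = 69.6293870224
R = 69.6293870224/15 = 4.6419591348
Gap between inputs: 4.493e-04; correction applied: +0.0000299517.

4.641959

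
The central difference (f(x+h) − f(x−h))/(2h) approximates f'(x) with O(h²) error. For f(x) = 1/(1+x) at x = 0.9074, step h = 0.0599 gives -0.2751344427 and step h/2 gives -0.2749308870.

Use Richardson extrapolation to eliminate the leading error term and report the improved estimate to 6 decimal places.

r = 2: numerator weight 4, denominator 3.
Weighted: (-1.0997235480) − (-0.2751344427) = -0.8245891053
(-0.8245891053) ÷ 3 = -0.2748630351
Shift from A(h/2): +0.0000678519.

-0.274863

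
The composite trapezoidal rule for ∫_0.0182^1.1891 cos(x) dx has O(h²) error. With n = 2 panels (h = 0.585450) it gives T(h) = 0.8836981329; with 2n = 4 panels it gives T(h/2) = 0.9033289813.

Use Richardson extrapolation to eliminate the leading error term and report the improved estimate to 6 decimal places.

0.909873

The method has order 2: 2^2 = 4.
Difference of the inputs: 0.9033289813 − 0.8836981329 = 0.0196308484
Divide by 2^2 − 1 = 3: 0.0196308484/3 = 0.0065436161
R = A(h/2) + (A(h/2) − A(h))/3 = 0.9033289813 + 0.0065436161 = 0.9098725974
Gap between inputs: 1.963e-02; correction applied: +0.0065436161.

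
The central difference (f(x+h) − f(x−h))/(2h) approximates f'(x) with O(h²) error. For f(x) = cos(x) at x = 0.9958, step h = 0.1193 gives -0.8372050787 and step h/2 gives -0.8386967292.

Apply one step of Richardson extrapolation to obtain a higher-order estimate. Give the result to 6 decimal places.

-0.839194

r = 2, so 2^r = 4.
4 × (-0.8386967292) − (-0.8372050787) = -2.5175818381
Divide by 2^2 − 1 = 3.
(-2.5175818381) ÷ 3 = -0.8391939460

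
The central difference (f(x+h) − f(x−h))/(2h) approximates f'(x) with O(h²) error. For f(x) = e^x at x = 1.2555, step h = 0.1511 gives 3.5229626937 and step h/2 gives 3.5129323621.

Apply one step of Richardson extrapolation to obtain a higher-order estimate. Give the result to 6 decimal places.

3.509589

r = 2: numerator weight 4, denominator 3.
Weighted: 14.0517294484 − 3.5229626937 = 10.5287667547
Extrapolated: 10.5287667547 / 3 = 3.5095889182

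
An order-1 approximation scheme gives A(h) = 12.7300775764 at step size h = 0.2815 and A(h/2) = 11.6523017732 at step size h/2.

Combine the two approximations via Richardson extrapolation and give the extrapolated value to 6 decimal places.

10.574526

Order 1 gives 2^r = 2 and 2^r − 1 = 1.
2·11.6523017732 = 23.3046035464; 23.3046035464 − 12.7300775764 = 10.5745259700
Divide by 2^1 − 1 = 1.
Extrapolated: 10.5745259700 / 1 = 10.5745259700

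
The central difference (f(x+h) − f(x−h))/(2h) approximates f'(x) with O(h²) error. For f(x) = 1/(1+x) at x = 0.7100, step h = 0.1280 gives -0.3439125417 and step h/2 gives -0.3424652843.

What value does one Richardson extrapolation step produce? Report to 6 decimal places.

-0.341983

r = 2: numerator weight 4, denominator 3.
Numerator 4×A(h/2) − A(h) = 4×(-0.3424652843) − (-0.3439125417) = -1.0259485955
(4×(-0.3424652843) − (-0.3439125417))/(4 − 1) = -0.3419828652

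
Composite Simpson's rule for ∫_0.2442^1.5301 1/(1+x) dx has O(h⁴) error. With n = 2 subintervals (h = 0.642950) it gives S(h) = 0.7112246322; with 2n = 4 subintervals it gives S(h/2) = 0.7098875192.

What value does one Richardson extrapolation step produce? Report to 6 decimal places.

Order 4 gives 2^r = 16 and 2^r − 1 = 15.
Weighted: 11.3582003072 − 0.7112246322 = 10.6469756750
Denominator 16 − 1 = 15.
Result: 0.7097983783

0.709798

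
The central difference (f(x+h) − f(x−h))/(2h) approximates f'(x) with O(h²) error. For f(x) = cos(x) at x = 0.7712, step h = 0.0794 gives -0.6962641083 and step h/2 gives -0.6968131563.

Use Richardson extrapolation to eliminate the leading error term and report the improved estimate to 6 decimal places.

-0.696996

r = 2: numerator weight 4, denominator 3.
Weighted: (-2.7872526252) − (-0.6962641083) = -2.0909885169
Divide by 2^2 − 1 = 3.
(4×(-0.6968131563) − (-0.6962641083))/(4 − 1) = -0.6969961723
Shift from A(h/2): −0.0001830160.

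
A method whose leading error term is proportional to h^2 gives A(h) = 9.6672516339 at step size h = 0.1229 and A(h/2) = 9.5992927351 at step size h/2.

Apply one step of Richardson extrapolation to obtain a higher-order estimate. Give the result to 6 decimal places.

9.576640

r = 2, so 2^r = 4.
4 × 9.5992927351 = 38.3971709404; subtract 9.6672516339 → 28.7299193065
Divide by 2^2 − 1 = 3.
(4 × 9.5992927351 − 9.6672516339)/(4 − 1) = 9.5766397688
Correction |R − A(h/2)| = 2.265e-02; gap |A(h/2) − A(h)| = 6.796e-02.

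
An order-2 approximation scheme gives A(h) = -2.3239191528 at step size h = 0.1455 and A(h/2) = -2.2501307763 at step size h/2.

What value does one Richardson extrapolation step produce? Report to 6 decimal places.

r = 2: numerator weight 4, denominator 3.
4·(-2.2501307763) = -9.0005231052; subtract (-2.3239191528) → -6.6766039524
Extrapolated: (-6.6766039524) / 3 = -2.2255346508
Gap between inputs: 7.379e-02; correction applied: +0.0245961255.

-2.225535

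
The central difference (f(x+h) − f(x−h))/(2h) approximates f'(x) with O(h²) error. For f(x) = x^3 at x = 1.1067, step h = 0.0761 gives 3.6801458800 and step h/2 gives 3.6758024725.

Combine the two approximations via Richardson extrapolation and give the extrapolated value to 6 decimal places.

3.674355

The method has order 2: 2^2 = 4.
2^2×A(h/2) = 14.7032098900; minus A(h) gives 11.0230640100.
(4×3.6758024725 − 3.6801458800)/(4 − 1) = 3.6743546700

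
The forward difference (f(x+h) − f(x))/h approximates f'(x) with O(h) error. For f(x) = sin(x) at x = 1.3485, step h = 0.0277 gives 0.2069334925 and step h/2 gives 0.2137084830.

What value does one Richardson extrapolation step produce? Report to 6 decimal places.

Order 1 gives 2^r = 2 and 2^r − 1 = 1.
Top: 2(0.2137084830) − (0.2069334925) = 0.2204834735
R = 0.2204834735/1 = 0.2204834735
Shift from A(h/2): +0.0067749905.

0.220483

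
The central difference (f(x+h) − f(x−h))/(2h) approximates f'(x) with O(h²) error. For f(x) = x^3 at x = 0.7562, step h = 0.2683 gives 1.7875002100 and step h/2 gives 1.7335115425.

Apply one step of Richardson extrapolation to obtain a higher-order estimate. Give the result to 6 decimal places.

r = 2: numerator weight 4, denominator 3.
Difference of the inputs: 1.7335115425 − 1.7875002100 = -0.0539886675
Divide by 2^2 − 1 = 3: (-0.0539886675)/3 = -0.0179962225
R = A(h/2) + (A(h/2) − A(h))/3 = 1.7335115425 − 0.0179962225 = 1.7155153200

1.715515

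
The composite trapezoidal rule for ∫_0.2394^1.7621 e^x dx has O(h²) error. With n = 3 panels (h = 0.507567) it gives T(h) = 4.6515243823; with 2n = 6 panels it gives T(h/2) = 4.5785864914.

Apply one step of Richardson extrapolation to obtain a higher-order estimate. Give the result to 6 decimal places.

Leading term ∝ h^2; use weight 4 = 2^2.
Top: 4(4.5785864914) − (4.6515243823) = 13.6628215833
Divide by 2^2 − 1 = 3.
Extrapolated: 13.6628215833 / 3 = 4.5542738611

4.554274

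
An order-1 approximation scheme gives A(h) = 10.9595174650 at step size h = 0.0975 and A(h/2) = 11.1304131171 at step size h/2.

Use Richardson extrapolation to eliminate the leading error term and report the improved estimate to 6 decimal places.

With r = 1 the leading error scales as h^1, so the weight is 2^1 = 2.
2·11.1304131171 − 10.9595174650 = 11.3013087692
(2·11.1304131171 − 10.9595174650)/(2 − 1) = 11.3013087692

11.301309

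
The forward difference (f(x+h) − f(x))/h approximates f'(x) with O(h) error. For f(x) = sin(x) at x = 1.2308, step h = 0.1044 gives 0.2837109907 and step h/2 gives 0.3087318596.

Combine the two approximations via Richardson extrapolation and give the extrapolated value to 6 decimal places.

0.333753

Method order is 1; weight 2^1 = 2.
A(h/2) − A(h) = 0.3087318596 − 0.2837109907 = 0.0250208689
Correction (A(h/2) − A(h))/(2 − 1) = 0.0250208689/1 = 0.0250208689
R = A(h/2) + (A(h/2) − A(h))/1 = 0.3087318596 + 0.0250208689 = 0.3337527285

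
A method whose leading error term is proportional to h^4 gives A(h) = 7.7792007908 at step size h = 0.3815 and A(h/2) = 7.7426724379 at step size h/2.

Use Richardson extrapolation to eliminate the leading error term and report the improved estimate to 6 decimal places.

7.740237

With r = 4 the leading error scales as h^4, so the weight is 2^4 = 16.
16 × 7.7426724379 = 123.8827590064; subtract 7.7792007908 → 116.1035582156
R = 116.1035582156/15 = 7.7402372144
Shift from A(h/2): −0.0024352235.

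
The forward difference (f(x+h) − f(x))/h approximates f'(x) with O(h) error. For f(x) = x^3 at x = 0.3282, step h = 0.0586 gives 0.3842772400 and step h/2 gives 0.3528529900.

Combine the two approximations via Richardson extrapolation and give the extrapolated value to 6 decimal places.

0.321429

With r = 1 the leading error scales as h^1, so the weight is 2^1 = 2.
Weighted: 0.7057059800 − 0.3842772400 = 0.3214287400
Extrapolated: 0.3214287400 / 1 = 0.3214287400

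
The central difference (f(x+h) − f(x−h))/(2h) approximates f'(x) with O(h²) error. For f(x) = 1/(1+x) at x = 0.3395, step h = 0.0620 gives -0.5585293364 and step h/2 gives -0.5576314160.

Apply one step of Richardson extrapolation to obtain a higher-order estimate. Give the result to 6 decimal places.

Leading term ∝ h^2; use weight 4 = 2^2.
Weighted: (-2.2305256640) − (-0.5585293364) = -1.6719963276
Divide by 2^2 − 1 = 3.
So the Richardson estimate is -0.5573321092.

-0.557332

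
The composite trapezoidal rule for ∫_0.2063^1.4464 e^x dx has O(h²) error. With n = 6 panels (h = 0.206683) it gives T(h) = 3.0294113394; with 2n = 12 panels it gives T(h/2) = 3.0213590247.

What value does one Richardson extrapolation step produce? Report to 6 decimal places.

Method order is 2; weight 2^2 = 4.
Difference of the inputs: 3.0213590247 − 3.0294113394 = -0.0080523147
Divide by 2^2 − 1 = 3: (-0.0080523147)/3 = -0.0026841049
R = 3.0213590247 − 0.0026841049 = 3.0186749198
Shift from A(h/2): −0.0026841049.

3.018675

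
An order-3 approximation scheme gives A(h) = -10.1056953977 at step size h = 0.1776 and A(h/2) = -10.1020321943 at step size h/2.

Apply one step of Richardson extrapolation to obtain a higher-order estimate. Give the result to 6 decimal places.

r = 3: numerator weight 8, denominator 7.
Weighted: (-80.8162575544) − (-10.1056953977) = -70.7105621567
Denominator 8 − 1 = 7.
So the Richardson estimate is -10.1015088795.
Gap between inputs: 3.663e-03; correction applied: +0.0005233148.

-10.101509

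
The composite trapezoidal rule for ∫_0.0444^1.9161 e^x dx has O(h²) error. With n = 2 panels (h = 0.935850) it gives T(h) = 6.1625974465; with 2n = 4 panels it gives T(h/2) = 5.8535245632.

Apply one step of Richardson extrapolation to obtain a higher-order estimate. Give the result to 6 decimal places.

5.750500

Error is O(h^2); halving h shrinks it by 2^2 = 4.
Weighted: 23.4140982528 − 6.1625974465 = 17.2515008063
(4*5.8535245632 − 6.1625974465)/(4 − 1) = 5.7505002688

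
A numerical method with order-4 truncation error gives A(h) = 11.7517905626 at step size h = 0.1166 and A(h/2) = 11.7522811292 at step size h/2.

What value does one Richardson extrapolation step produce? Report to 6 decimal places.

11.752314

With r = 4 the leading error scales as h^4, so the weight is 2^4 = 16.
Difference of the inputs: 11.7522811292 − 11.7517905626 = 0.0004905666
Divide by 2^4 − 1 = 15: 0.0004905666/15 = 0.0000327044
R = 11.7522811292 + 0.0000327044 = 11.7523138336
Gap between inputs: 4.906e-04; correction applied: +0.0000327044.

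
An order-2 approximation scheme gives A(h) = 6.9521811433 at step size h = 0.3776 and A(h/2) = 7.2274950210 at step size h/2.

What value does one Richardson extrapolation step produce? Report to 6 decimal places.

7.319266

r = 2, so 2^r = 4.
4·7.2274950210 = 28.9099800840; subtract 6.9521811433 → 21.9577989407
Denominator 4 − 1 = 3.
R = 21.9577989407/3 = 7.3192663136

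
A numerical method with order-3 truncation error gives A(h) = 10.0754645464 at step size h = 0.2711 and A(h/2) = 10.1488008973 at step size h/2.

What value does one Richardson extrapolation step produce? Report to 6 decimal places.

10.159278

The method has order 3: 2^3 = 8.
Weighted: 81.1904071784 − 10.0754645464 = 71.1149426320
71.1149426320 ÷ 7 = 10.1592775189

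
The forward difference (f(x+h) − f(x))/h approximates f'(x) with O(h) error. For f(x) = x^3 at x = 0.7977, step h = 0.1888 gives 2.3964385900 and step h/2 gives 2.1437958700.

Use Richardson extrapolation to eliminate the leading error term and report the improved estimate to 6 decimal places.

1.891153

Order 1 gives 2^r = 2 and 2^r − 1 = 1.
A(h/2) − A(h) = 2.1437958700 − 2.3964385900 = -0.2526427200
Divide by 2^1 − 1 = 1: (-0.2526427200)/1 = -0.2526427200
R = A(h/2) + (A(h/2) − A(h))/1 = 2.1437958700 − 0.2526427200 = 1.8911531500
Correction |R − A(h/2)| = 2.526e-01; gap |A(h/2) − A(h)| = 2.526e-01.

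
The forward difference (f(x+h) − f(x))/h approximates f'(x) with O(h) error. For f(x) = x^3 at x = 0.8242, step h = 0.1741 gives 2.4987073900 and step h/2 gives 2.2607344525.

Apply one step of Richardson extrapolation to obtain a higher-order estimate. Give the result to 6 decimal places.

Method order is 1; weight 2^1 = 2.
Top: 2(2.2607344525) − (2.4987073900) = 2.0227615150
Divide by 2^1 − 1 = 1.
(2*2.2607344525 − 2.4987073900)/(2 − 1) = 2.0227615150

2.022762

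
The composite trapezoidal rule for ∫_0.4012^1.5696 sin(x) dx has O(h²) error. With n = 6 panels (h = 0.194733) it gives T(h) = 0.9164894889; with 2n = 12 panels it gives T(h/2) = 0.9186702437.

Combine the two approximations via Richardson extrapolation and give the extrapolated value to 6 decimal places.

With r = 2 the leading error scales as h^2, so the weight is 2^2 = 4.
Top: 4(0.9186702437) − (0.9164894889) = 2.7581914859
Divide by 2^2 − 1 = 3.
So the Richardson estimate is 0.9193971620.
Gap between inputs: 2.181e-03; correction applied: +0.0007269183.

0.919397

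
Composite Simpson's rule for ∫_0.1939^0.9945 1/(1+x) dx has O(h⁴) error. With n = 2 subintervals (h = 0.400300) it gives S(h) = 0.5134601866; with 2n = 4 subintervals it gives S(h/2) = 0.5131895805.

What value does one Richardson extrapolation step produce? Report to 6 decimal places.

0.513172

Method order is 4; weight 2^4 = 16.
16*0.5131895805 = 8.2110332880; 8.2110332880 − 0.5134601866 = 7.6975731014
Divide by 2^4 − 1 = 15.
(16*0.5131895805 − 0.5134601866)/(16 − 1) = 0.5131715401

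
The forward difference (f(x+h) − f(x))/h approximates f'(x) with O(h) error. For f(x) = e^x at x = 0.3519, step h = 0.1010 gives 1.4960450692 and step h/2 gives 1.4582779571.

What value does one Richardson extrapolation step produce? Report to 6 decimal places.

1.420511

With r = 1 the leading error scales as h^1, so the weight is 2^1 = 2.
Numerator 2 × A(h/2) − A(h) = 2 × 1.4582779571 − 1.4960450692 = 1.4205108450
R = 1.4205108450/1 = 1.4205108450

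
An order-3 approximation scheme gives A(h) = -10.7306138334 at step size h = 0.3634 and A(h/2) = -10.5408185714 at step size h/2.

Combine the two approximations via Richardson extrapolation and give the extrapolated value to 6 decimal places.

-10.513705

Error is O(h^3); halving h shrinks it by 2^3 = 8.
Top: 8(-10.5408185714) − (-10.7306138334) = -73.5959347378
Divide by 2^3 − 1 = 7.
Result: -10.5137049625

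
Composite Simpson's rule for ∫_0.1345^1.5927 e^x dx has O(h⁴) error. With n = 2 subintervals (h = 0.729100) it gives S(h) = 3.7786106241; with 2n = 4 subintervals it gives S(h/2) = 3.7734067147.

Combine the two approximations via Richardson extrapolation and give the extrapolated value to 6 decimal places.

3.773060

The method has order 4: 2^4 = 16.
2^4×A(h/2) = 60.3745074352; minus A(h) gives 56.5958968111.
Denominator 16 − 1 = 15.
Extrapolated: 56.5958968111 / 15 = 3.7730597874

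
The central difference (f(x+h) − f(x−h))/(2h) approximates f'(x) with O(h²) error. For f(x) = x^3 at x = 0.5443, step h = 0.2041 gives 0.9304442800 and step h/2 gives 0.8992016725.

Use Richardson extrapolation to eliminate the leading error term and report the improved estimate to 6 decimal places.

0.888787

Method order is 2; weight 2^2 = 4.
4 × 0.8992016725 − 0.9304442800 = 2.6663624100
2.6663624100 ÷ 3 = 0.8887874700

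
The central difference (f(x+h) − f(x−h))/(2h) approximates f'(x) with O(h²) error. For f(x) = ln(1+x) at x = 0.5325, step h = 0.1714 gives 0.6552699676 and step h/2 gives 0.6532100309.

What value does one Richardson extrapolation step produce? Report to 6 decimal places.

0.652523

With r = 2 the leading error scales as h^2, so the weight is 2^2 = 4.
4 × 0.6532100309 − 0.6552699676 = 1.9575701560
(4 × 0.6532100309 − 0.6552699676)/(4 − 1) = 0.6525233853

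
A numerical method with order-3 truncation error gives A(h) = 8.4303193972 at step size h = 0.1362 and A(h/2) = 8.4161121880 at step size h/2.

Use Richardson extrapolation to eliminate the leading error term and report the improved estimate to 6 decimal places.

8.414083

r = 3: numerator weight 8, denominator 7.
2^3 × A(h/2) = 67.3288975040; minus A(h) gives 58.8985781068.
(8 × 8.4161121880 − 8.4303193972)/(8 − 1) = 8.4140825867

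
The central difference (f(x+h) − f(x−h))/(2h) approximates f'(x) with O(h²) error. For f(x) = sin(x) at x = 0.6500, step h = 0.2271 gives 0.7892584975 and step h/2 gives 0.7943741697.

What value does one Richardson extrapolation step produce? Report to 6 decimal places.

Leading term ∝ h^2; use weight 4 = 2^2.
A(h/2) − A(h) = 0.7943741697 − 0.7892584975 = 0.0051156722
Divide by 2^2 − 1 = 3: 0.0051156722/3 = 0.0017052241
R = 0.7943741697 + 0.0017052241 = 0.7960793938
Gap between inputs: 5.116e-03; correction applied: +0.0017052241.

0.796079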